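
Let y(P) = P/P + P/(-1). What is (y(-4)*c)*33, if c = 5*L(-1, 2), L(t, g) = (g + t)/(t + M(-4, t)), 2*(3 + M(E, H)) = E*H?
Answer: -825/2 ≈ -412.50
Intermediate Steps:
M(E, H) = -3 + E*H/2 (M(E, H) = -3 + (E*H)/2 = -3 + E*H/2)
y(P) = 1 - P (y(P) = 1 + P*(-1) = 1 - P)
L(t, g) = (g + t)/(-3 - t) (L(t, g) = (g + t)/(t + (-3 + (½)*(-4)*t)) = (g + t)/(t + (-3 - 2*t)) = (g + t)/(-3 - t))
c = -5/2 (c = 5*((-1*2 - 1*(-1))/(3 - 1)) = 5*((-2 + 1)/2) = 5*((½)*(-1)) = 5*(-½) = -5/2 ≈ -2.5000)
(y(-4)*c)*33 = ((1 - 1*(-4))*(-5/2))*33 = ((1 + 4)*(-5/2))*33 = (5*(-5/2))*33 = -25/2*33 = -825/2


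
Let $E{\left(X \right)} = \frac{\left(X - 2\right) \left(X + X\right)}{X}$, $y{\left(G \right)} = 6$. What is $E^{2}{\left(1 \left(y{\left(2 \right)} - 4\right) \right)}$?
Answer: $0$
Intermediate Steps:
$E{\left(X \right)} = -4 + 2 X$ ($E{\left(X \right)} = \frac{\left(-2 + X\right) 2 X}{X} = \frac{2 X \left(-2 + X\right)}{X} = -4 + 2 X$)
$E^{2}{\left(1 \left(y{\left(2 \right)} - 4\right) \right)} = \left(-4 + 2 \cdot 1 \left(6 - 4\right)\right)^{2} = \left(-4 + 2 \cdot 1 \cdot 2\right)^{2} = \left(-4 + 2 \cdot 2\right)^{2} = \left(-4 + 4\right)^{2} = 0^{2} = 0$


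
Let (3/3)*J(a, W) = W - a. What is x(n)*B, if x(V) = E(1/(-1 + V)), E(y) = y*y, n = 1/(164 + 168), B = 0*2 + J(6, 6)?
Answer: 0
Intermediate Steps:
J(a, W) = W - a
B = 0 (B = 0*2 + (6 - 1*6) = 0 + (6 - 6) = 0 + 0 = 0)
n = 1/332 ≈ 0.0030120
E(y) = y²
x(V) = (-1 + V)⁻² (x(V) = (1/(-1 + V))² = (-1 + V)⁻²)
x(n)*B = 0/(-1 + 1/332)² = 0/(-331/332)² = (110224/109561)*0 = 0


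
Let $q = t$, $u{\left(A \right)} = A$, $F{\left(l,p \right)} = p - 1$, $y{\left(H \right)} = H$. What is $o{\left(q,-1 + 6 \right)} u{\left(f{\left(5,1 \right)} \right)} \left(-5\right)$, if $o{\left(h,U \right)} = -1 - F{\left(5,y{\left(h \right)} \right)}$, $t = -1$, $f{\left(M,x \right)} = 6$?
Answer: $-30$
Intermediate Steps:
$F{\left(l,p \right)} = -1 + p$
$q = -1$
$o{\left(h,U \right)} = - h$ ($o{\left(h,U \right)} = -1 - \left(-1 + h\right) = - h$)
$o{\left(q,-1 + 6 \right)} u{\left(f{\left(5,1 \right)} \right)} \left(-5\right) = \left(-1\right) \left(-1\right) 6 \left(-5\right) = 1 \cdot 6 \left(-5\right) = 6 \left(-5\right) = -30$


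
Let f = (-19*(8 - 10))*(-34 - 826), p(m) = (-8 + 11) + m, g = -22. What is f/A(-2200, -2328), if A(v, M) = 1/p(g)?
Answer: 620920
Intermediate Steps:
p(m) = 3 + m
A(v, M) = -1/19 (A(v, M) = 1/(3 - 22) = 1/(-19) = -1/19)
f = -32680 (f = -19*(-2)*(-860) = 38*(-860) = -32680)
f/A(-2200, -2328) = -32680/(-1/19) = -32680*(-19) = 620920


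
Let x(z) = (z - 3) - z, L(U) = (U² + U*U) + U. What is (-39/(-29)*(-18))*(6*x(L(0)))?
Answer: 12636/29 ≈ 435.72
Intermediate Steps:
L(U) = U + 2*U² (L(U) = (U² + U²) + U = 2*U² + U = U + 2*U²)
x(z) = -3 (x(z) = (-3 + z) - z = -3)
(-39/(-29)*(-18))*(6*x(L(0))) = (-39/(-29)*(-18))*(6*(-3)) = (-39*(-1/29)*(-18))*(-18) = ((39/29)*(-18))*(-18) = -702/29*(-18) = 12636/29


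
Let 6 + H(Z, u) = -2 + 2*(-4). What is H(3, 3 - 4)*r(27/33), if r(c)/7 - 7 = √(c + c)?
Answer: -784 - 336*√22/11 ≈ -927.27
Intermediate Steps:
H(Z, u) = -16 (H(Z, u) = -6 + (-2 + 2*(-4)) = -6 + (-2 - 8) = -6 - 10 = -16)
r(c) = 49 + 7*√2*√c (r(c) = 49 + 7*√(c + c) = 49 + 7*√(2*c) = 49 + 7*(√2*√c) = 49 + 7*√2*√c)
H(3, 3 - 4)*r(27/33) = -16*(49 + 7*√2*√(27/33)) = -16*(49 + 7*√2*√(27*(1/33))) = -16*(49 + 7*√2*√(9/11)) = -16*(49 + 7*√2*(3*√11/11)) = -16*(49 + 21*√22/11) = -784 - 336*√22/11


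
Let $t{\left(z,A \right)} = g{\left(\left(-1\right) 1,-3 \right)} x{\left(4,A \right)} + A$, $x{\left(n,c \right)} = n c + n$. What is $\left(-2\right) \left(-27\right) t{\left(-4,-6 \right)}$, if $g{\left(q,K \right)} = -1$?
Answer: $756$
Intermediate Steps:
$x{\left(n,c \right)} = n + c n$ ($x{\left(n,c \right)} = c n + n = n + c n$)
$t{\left(z,A \right)} = -4 - 3 A$ ($t{\left(z,A \right)} = - 4 \left(1 + A\right) + A = - (4 + 4 A) + A = \left(-4 - 4 A\right) + A = -4 - 3 A$)
$\left(-2\right) \left(-27\right) t{\left(-4,-6 \right)} = \left(-2\right) \left(-27\right) \left(-4 - -18\right) = 54 \left(-4 + 18\right) = 54 \cdot 14 = 756$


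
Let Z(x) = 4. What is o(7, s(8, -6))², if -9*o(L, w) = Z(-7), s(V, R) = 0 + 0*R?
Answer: 16/81 ≈ 0.19753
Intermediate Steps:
s(V, R) = 0 (s(V, R) = 0 + 0 = 0)
o(L, w) = -4/9 (o(L, w) = -⅑*4 = -4/9)
o(7, s(8, -6))² = (-4/9)² = 16/81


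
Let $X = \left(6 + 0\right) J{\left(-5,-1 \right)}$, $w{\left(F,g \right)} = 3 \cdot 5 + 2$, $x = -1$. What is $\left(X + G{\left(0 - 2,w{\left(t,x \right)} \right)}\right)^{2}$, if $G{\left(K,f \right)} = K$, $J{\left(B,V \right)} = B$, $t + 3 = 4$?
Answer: $1024$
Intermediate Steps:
$t = 1$ ($t = -3 + 4 = 1$)
$w{\left(F,g \right)} = 17$ ($w{\left(F,g \right)} = 15 + 2 = 17$)
$X = -30$ ($X = \left(6 + 0\right) \left(-5\right) = 6 \left(-5\right) = -30$)
$\left(X + G{\left(0 - 2,w{\left(t,x \right)} \right)}\right)^{2} = \left(-30 + \left(0 - 2\right)\right)^{2} = \left(-30 - 2\right)^{2} = \left(-32\right)^{2} = 1024$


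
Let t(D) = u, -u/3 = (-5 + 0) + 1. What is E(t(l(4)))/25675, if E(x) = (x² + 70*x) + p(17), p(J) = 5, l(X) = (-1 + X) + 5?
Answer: 989/25675 ≈ 0.038520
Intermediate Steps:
l(X) = 4 + X
u = 12 (u = -3*((-5 + 0) + 1) = -3*(-5 + 1) = -3*(-4) = 12)
t(D) = 12
E(x) = 5 + x² + 70*x (E(x) = (x² + 70*x) + 5 = 5 + x² + 70*x)
E(t(l(4)))/25675 = (5 + 12² + 70*12)/25675 = (5 + 144 + 840)*(1/25675) = 989*(1/25675) = 989/25675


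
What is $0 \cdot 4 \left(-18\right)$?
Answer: $0$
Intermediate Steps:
$0 \cdot 4 \left(-18\right) = 0 \left(-18\right) = 0$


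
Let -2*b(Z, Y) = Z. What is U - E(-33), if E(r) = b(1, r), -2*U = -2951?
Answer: 1476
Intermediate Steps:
U = 2951/2 (U = -½*(-2951) = 2951/2 ≈ 1475.5)
b(Z, Y) = -Z/2
E(r) = -½ (E(r) = -½*1 = -½)
U - E(-33) = 2951/2 - 1*(-½) = 2951/2 + ½ = 1476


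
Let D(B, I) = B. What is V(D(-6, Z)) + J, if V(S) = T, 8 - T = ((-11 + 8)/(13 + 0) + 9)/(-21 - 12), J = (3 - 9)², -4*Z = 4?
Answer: 6330/143 ≈ 44.266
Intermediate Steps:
Z = -1 (Z = -¼*4 = -1)
J = 36 (J = (-6)² = 36)
T = 1182/143 (T = 8 - ((-11 + 8)/(13 + 0) + 9)/(-21 - 12) = 8 - (-3/13 + 9)/(-33) = 8 - (-3*1/13 + 9)*(-1)/33 = 8 - (-3/13 + 9)*(-1)/33 = 8 - 114*(-1)/(13*33) = 8 - 1*(-38/143) = 8 + 38/143 = 1182/143 ≈ 8.2657)
V(S) = 1182/143
V(D(-6, Z)) + J = 1182/143 + 36 = 6330/143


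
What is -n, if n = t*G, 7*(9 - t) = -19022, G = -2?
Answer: 38170/7 ≈ 5452.9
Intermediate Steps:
t = 19085/7 (t = 9 - 1/7*(-19022) = 9 + 19022/7 = 19085/7 ≈ 2726.4)
n = -38170/7 (n = (19085/7)*(-2) = -38170/7 ≈ -5452.9)
-n = -1*(-38170/7) = 38170/7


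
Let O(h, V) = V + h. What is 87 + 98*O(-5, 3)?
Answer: -109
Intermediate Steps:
87 + 98*O(-5, 3) = 87 + 98*(3 - 5) = 87 + 98*(-2) = 87 - 196 = -109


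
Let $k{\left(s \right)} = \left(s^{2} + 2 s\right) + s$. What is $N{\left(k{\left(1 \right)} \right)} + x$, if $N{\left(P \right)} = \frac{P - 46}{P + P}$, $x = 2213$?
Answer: $\frac{8831}{4} \approx 2207.8$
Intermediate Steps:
$k{\left(s \right)} = s^{2} + 3 s$
$N{\left(P \right)} = \frac{-46 + P}{2 P}$
$N{\left(k{\left(1 \right)} \right)} + x = \frac{-46 + 1 \left(3 + 1\right)}{2 \cdot 1 \left(3 + 1\right)} + 2213 = \frac{-46 + 1 \cdot 4}{2 \cdot 1 \cdot 4} + 2213 = \frac{-46 + 4}{2 \cdot 4} + 2213 = \frac{1}{2} \cdot \frac{1}{4} \left(-42\right) + 2213 = - \frac{21}{4} + 2213 = \frac{8831}{4}$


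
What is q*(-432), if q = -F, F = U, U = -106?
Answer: -45792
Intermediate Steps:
F = -106
q = 106 (q = -1*(-106) = 106)
q*(-432) = 106*(-432) = -45792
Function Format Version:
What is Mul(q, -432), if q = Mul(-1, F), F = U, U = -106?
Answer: -45792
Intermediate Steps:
F = -106
q = 106 (q = Mul(-1, -106) = 106)
Mul(q, -432) = Mul(106, -432) = -45792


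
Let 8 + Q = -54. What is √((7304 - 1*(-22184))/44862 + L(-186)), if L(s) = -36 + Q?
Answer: I*√48977953914/22431 ≈ 9.8662*I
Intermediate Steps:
Q = -62 (Q = -8 - 54 = -62)
L(s) = -98 (L(s) = -36 - 62 = -98)
√((7304 - 1*(-22184))/44862 + L(-186)) = √((7304 - 1*(-22184))/44862 - 98) = √((7304 + 22184)*(1/44862) - 98) = √(29488*(1/44862) - 98) = √(14744/22431 - 98) = √(-2183494/22431) = I*√48977953914/22431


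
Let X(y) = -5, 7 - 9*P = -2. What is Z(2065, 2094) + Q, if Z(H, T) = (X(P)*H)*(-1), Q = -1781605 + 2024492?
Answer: 253212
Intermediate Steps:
P = 1 (P = 7/9 - 1/9*(-2) = 7/9 + 2/9 = 1)
Q = 242887
Z(H, T) = 5*H (Z(H, T) = -5*H*(-1) = 5*H)
Z(2065, 2094) + Q = 5*2065 + 242887 = 10325 + 242887 = 253212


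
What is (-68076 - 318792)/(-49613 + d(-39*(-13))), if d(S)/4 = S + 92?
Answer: 128956/15739 ≈ 8.1934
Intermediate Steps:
d(S) = 368 + 4*S (d(S) = 4*(S + 92) = 4*(92 + S) = 368 + 4*S)
(-68076 - 318792)/(-49613 + d(-39*(-13))) = (-68076 - 318792)/(-49613 + (368 + 4*(-39*(-13)))) = -386868/(-49613 + (368 + 4*507)) = -386868/(-49613 + (368 + 2028)) = -386868/(-49613 + 2396) = -386868/(-47217) = -386868*(-1/47217) = 128956/15739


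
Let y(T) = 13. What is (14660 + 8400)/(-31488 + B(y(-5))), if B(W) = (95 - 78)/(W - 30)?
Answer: -23060/31489 ≈ -0.73232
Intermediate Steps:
B(W) = 17/(-30 + W)
(14660 + 8400)/(-31488 + B(y(-5))) = (14660 + 8400)/(-31488 + 17/(-30 + 13)) = 23060/(-31488 + 17/(-17)) = 23060/(-31488 + 17*(-1/17)) = 23060/(-31488 - 1) = 23060/(-31489) = 23060*(-1/31489) = -23060/31489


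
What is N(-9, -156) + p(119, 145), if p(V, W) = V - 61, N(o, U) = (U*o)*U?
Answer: -218966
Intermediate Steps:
N(o, U) = o*U²
p(V, W) = -61 + V
N(-9, -156) + p(119, 145) = -9*(-156)² + (-61 + 119) = -9*24336 + 58 = -219024 + 58 = -218966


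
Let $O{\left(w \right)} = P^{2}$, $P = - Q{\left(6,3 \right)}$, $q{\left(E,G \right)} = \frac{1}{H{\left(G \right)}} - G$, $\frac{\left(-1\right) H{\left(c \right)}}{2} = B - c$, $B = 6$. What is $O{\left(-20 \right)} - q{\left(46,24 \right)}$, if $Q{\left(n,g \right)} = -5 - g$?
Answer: $\frac{3167}{36} \approx 87.972$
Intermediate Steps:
$H{\left(c \right)} = -12 + 2 c$ ($H{\left(c \right)} = - 2 \left(6 - c\right) = -12 + 2 c$)
$q{\left(E,G \right)} = \frac{1}{-12 + 2 G} - G$
$P = 8$ ($P = - (-5 - 3) = \left(-1\right) \left(-8\right) = 8$)
$O{\left(w \right)} = 64$ ($O{\left(w \right)} = 8^{2} = 64$)
$O{\left(-20 \right)} - q{\left(46,24 \right)} = 64 - \frac{\frac{1}{2} - 24 \left(-6 + 24\right)}{-6 + 24} = 64 - \frac{\frac{1}{2} - 24 \cdot 18}{18} = 64 - \frac{\frac{1}{2} - 432}{18} = 64 - \frac{1}{18} \left(- \frac{863}{2}\right) = 64 - - \frac{863}{36} = 64 + \frac{863}{36} = \frac{3167}{36}$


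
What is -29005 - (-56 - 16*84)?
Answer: -27605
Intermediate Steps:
-29005 - (-56 - 16*84) = -29005 - (-56 - 1344) = -29005 - 1*(-1400) = -29005 + 1400 = -27605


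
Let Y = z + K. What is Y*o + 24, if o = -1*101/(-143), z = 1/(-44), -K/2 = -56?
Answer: 49895/484 ≈ 103.09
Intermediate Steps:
K = 112 (K = -2*(-56) = 112)
z = -1/44 ≈ -0.022727
o = 101/143 (o = -101*(-1/143) = 101/143 ≈ 0.70629)
Y = 4927/44 (Y = -1/44 + 112 = 4927/44 ≈ 111.98)
Y*o + 24 = (4927/44)*(101/143) + 24 = 38279/484 + 24 = 49895/484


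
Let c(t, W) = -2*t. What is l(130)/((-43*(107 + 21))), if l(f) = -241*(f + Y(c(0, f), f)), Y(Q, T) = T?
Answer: 15665/1376 ≈ 11.384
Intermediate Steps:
l(f) = -482*f (l(f) = -241*(f + f) = -482*f)
l(130)/((-43*(107 + 21))) = (-482*130)/((-43*(107 + 21))) = -62660/((-43*128)) = -62660/(-5504) = -62660*(-1/5504) = 15665/1376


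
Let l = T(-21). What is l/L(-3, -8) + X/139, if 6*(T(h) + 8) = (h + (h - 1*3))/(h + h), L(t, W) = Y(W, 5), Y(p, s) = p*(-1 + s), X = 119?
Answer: 137065/124544 ≈ 1.1005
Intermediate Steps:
L(t, W) = 4*W (L(t, W) = W*(-1 + 5) = W*4 = 4*W)
T(h) = -8 + (-3 + 2*h)/(12*h) (T(h) = -8 + ((h + (h - 1*3))/(h + h))/6 = -8 + ((h + (h - 3))/((2*h)))/6 = -8 + ((h + (-3 + h))*(1/(2*h)))/6 = -8 + ((-3 + 2*h)*(1/(2*h)))/6 = -8 + ((-3 + 2*h)/(2*h))/6 = -8 + (-3 + 2*h)/(12*h))
l = -219/28 (l = (1/12)*(-3 - 94*(-21))/(-21) = (1/12)*(-1/21)*(-3 + 1974) = (1/12)*(-1/21)*1971 = -219/28 ≈ -7.8214)
l/L(-3, -8) + X/139 = -219/(28*(4*(-8))) + 119/139 = -219/28/(-32) + 119*(1/139) = -219/28*(-1/32) + 119/139 = 219/896 + 119/139 = 137065/124544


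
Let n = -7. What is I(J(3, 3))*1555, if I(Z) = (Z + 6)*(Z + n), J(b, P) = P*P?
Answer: 46650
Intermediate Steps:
J(b, P) = P**2
I(Z) = (-7 + Z)*(6 + Z) (I(Z) = (Z + 6)*(Z - 7) = (6 + Z)*(-7 + Z) = (-7 + Z)*(6 + Z))
I(J(3, 3))*1555 = (-42 + (3**2)**2 - 1*3**2)*1555 = (-42 + 9**2 - 1*9)*1555 = (-42 + 81 - 9)*1555 = 30*1555 = 46650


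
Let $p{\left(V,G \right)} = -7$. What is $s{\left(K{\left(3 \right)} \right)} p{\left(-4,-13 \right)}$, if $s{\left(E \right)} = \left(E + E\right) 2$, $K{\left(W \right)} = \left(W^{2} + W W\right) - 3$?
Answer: $-420$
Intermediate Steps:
$K{\left(W \right)} = -3 + 2 W^{2}$ ($K{\left(W \right)} = \left(W^{2} + W^{2}\right) - 3 = 2 W^{2} - 3 = -3 + 2 W^{2}$)
$s{\left(E \right)} = 4 E$ ($s{\left(E \right)} = 2 E 2 = 4 E$)
$s{\left(K{\left(3 \right)} \right)} p{\left(-4,-13 \right)} = 4 \left(-3 + 2 \cdot 3^{2}\right) \left(-7\right) = 4 \left(-3 + 2 \cdot 9\right) \left(-7\right) = 4 \left(-3 + 18\right) \left(-7\right) = 4 \cdot 15 \left(-7\right) = 60 \left(-7\right) = -420$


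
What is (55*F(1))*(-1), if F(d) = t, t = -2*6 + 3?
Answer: 495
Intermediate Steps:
t = -9 (t = -12 + 3 = -9)
F(d) = -9
(55*F(1))*(-1) = (55*(-9))*(-1) = -495*(-1) = 495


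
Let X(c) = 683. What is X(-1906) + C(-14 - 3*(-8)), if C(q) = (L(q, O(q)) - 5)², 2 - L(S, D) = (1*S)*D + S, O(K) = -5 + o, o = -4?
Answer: 6612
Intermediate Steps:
O(K) = -9 (O(K) = -5 - 4 = -9)
L(S, D) = 2 - S - D*S (L(S, D) = 2 - ((1*S)*D + S) = 2 - (S*D + S) = 2 - (D*S + S) = 2 - (S + D*S) = 2 + (-S - D*S) = 2 - S - D*S)
C(q) = (-3 + 8*q)² (C(q) = ((2 - q - 1*(-9)*q) - 5)² = ((2 - q + 9*q) - 5)² = ((2 + 8*q) - 5)² = (-3 + 8*q)²)
X(-1906) + C(-14 - 3*(-8)) = 683 + (3 - 8*(-14 - 3*(-8)))² = 683 + (3 - 8*(-14 + 24))² = 683 + (3 - 8*10)² = 683 + (3 - 80)² = 683 + (-77)² = 683 + 5929 = 6612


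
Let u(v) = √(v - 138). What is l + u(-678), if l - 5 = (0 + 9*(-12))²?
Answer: 11669 + 4*I*√51 ≈ 11669.0 + 28.566*I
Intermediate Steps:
u(v) = √(-138 + v)
l = 11669 (l = 5 + (0 + 9*(-12))² = 5 + (0 - 108)² = 5 + (-108)² = 5 + 11664 = 11669)
l + u(-678) = 11669 + √(-138 - 678) = 11669 + √(-816) = 11669 + 4*I*√51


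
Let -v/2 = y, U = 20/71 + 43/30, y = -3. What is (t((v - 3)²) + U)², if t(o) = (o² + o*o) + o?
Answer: 135337901689/4536900 ≈ 29830.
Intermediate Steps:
U = 3653/2130 (U = 20*(1/71) + 43*(1/30) = 20/71 + 43/30 = 3653/2130 ≈ 1.7150)
v = 6 (v = -2*(-3) = 6)
t(o) = o + 2*o² (t(o) = (o² + o²) + o = 2*o² + o = o + 2*o²)
(t((v - 3)²) + U)² = ((6 - 3)²*(1 + 2*(6 - 3)²) + 3653/2130)² = (3²*(1 + 2*3²) + 3653/2130)² = (9*(1 + 2*9) + 3653/2130)² = (9*(1 + 18) + 3653/2130)² = (9*19 + 3653/2130)² = (171 + 3653/2130)² = (367883/2130)² = 135337901689/4536900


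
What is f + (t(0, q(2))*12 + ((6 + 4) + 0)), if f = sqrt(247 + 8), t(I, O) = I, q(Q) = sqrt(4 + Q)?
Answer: 10 + sqrt(255) ≈ 25.969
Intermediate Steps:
f = sqrt(255) ≈ 15.969
f + (t(0, q(2))*12 + ((6 + 4) + 0)) = sqrt(255) + (0*12 + ((6 + 4) + 0)) = sqrt(255) + (0 + (10 + 0)) = sqrt(255) + (0 + 10) = sqrt(255) + 10 = 10 + sqrt(255)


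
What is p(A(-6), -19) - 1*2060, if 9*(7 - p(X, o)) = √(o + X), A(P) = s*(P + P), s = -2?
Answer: -2053 - √5/9 ≈ -2053.3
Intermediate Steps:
A(P) = -4*P (A(P) = -2*(P + P) = -4*P)
p(X, o) = 7 - √(X + o)/9 (p(X, o) = 7 - √(o + X)/9 = 7 - √(X + o)/9)
p(A(-6), -19) - 1*2060 = (7 - √(-4*(-6) - 19)/9) - 1*2060 = (7 - √(24 - 19)/9) - 2060 = (7 - √5/9) - 2060 = -2053 - √5/9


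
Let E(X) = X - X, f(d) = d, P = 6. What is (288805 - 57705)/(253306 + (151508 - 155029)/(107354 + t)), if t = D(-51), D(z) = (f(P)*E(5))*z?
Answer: 24809509400/27193408803 ≈ 0.91234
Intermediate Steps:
E(X) = 0
D(z) = 0 (D(z) = (6*0)*z = 0*z = 0)
t = 0
(288805 - 57705)/(253306 + (151508 - 155029)/(107354 + t)) = (288805 - 57705)/(253306 + (151508 - 155029)/(107354 + 0)) = 231100/(253306 - 3521/107354) = 231100/(27193408803/107354) = 231100*(107354/27193408803) = 24809509400/27193408803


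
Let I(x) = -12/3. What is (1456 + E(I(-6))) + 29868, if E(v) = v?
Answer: 31320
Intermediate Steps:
I(x) = -4 (I(x) = -12*⅓ = -4)
(1456 + E(I(-6))) + 29868 = (1456 - 4) + 29868 = 1452 + 29868 = 31320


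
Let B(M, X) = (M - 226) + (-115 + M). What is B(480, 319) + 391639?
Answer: 392258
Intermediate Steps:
B(M, X) = -341 + 2*M (B(M, X) = (-226 + M) + (-115 + M) = -341 + 2*M)
B(480, 319) + 391639 = (-341 + 2*480) + 391639 = (-341 + 960) + 391639 = 619 + 391639 = 392258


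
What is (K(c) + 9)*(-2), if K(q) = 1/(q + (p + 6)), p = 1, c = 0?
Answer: -128/7 ≈ -18.286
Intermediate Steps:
K(q) = 1/(7 + q) (K(q) = 1/(q + (1 + 6)) = 1/(q + 7) = 1/(7 + q))
(K(c) + 9)*(-2) = (1/(7 + 0) + 9)*(-2) = (1/7 + 9)*(-2) = (⅐ + 9)*(-2) = (64/7)*(-2) = -128/7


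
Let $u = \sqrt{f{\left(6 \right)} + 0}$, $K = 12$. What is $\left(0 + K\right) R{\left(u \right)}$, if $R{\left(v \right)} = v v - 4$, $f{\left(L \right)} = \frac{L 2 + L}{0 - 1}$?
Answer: $-264$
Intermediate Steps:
$f{\left(L \right)} = - 3 L$ ($f{\left(L \right)} = \frac{2 L + L}{-1} = 3 L \left(-1\right) = - 3 L$)
$u = 3 i \sqrt{2}$ ($u = \sqrt{\left(-3\right) 6 + 0} = \sqrt{-18 + 0} = \sqrt{-18} = 3 i \sqrt{2} \approx 4.2426 i$)
$R{\left(v \right)} = -4 + v^{2}$ ($R{\left(v \right)} = v^{2} - 4 = -4 + v^{2}$)
$\left(0 + K\right) R{\left(u \right)} = \left(0 + 12\right) \left(-4 + \left(3 i \sqrt{2}\right)^{2}\right) = 12 \left(-4 - 18\right) = 12 \left(-22\right) = -264$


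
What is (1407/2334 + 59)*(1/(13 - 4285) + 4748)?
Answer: 313521363935/1107872 ≈ 2.8299e+5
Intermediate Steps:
(1407/2334 + 59)*(1/(13 - 4285) + 4748) = (1407*(1/2334) + 59)*(1/(-4272) + 4748) = (469/778 + 59)*(-1/4272 + 4748) = (46371/778)*(20283455/4272) = 313521363935/1107872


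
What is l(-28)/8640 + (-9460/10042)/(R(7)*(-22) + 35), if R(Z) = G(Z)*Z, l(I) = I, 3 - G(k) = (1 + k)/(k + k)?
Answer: -566011/1225525680 ≈ -0.00046185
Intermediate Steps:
G(k) = 3 - (1 + k)/(2*k) (G(k) = 3 - (1 + k)/(k + k) = 3 - (1 + k)/(2*k))
R(Z) = -½ + 5*Z/2 (R(Z) = ((-1 + 5*Z)/(2*Z))*Z = -½ + 5*Z/2)
l(-28)/8640 + (-9460/10042)/(R(7)*(-22) + 35) = -28/8640 + (-9460/10042)/((-½ + (5/2)*7)*(-22) + 35) = -28*1/8640 + (-9460*1/10042)/((-½ + 35/2)*(-22) + 35) = -7/2160 - 4730/(5021*(17*(-22) + 35)) = -7/2160 - 4730/(5021*(-374 + 35)) = -7/2160 - 4730/5021/(-339) = -7/2160 - 4730/5021*(-1/339) = -7/2160 + 4730/1702119 = -566011/1225525680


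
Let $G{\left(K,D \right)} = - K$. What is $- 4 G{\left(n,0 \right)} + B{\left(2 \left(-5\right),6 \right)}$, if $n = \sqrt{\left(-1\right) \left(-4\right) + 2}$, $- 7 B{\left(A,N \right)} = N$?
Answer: $- \frac{6}{7} + 4 \sqrt{6} \approx 8.9408$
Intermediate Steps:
$B{\left(A,N \right)} = - \frac{N}{7}$
$n = \sqrt{6}$ ($n = \sqrt{4 + 2} = \sqrt{6} \approx 2.4495$)
$- 4 G{\left(n,0 \right)} + B{\left(2 \left(-5\right),6 \right)} = - 4 \left(- \sqrt{6}\right) - \frac{6}{7} = 4 \sqrt{6} - \frac{6}{7} = - \frac{6}{7} + 4 \sqrt{6}$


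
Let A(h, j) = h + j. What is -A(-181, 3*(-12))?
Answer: 217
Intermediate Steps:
-A(-181, 3*(-12)) = -(-181 + 3*(-12)) = -(-181 - 36) = -1*(-217) = 217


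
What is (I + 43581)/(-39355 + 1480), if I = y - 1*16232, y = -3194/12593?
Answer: -114800921/158986625 ≈ -0.72208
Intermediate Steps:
y = -3194/12593 (y = -3194*1/12593 = -3194/12593 ≈ -0.25363)
I = -204412770/12593 (I = -3194/12593 - 1*16232 = -3194/12593 - 16232 = -204412770/12593 ≈ -16232.)
(I + 43581)/(-39355 + 1480) = (-204412770/12593 + 43581)/(-39355 + 1480) = (344402763/12593)/(-37875) = (344402763/12593)*(-1/37875) = -114800921/158986625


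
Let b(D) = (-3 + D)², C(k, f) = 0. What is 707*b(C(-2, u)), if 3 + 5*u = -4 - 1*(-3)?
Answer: 6363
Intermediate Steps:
u = -⅘ (u = -⅗ + (-4 - 1*(-3))/5 = -⅗ + (-4 + 3)/5 = -⅗ + (⅕)*(-1) = -⅗ - ⅕ = -⅘ ≈ -0.80000)
707*b(C(-2, u)) = 707*(-3 + 0)² = 707*(-3)² = 707*9 = 6363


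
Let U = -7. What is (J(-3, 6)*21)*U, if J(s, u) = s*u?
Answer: 2646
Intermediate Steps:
(J(-3, 6)*21)*U = (-3*6*21)*(-7) = -18*21*(-7) = -378*(-7) = 2646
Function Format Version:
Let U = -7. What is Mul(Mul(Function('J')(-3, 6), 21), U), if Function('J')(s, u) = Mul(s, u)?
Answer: 2646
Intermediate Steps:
Mul(Mul(Function('J')(-3, 6), 21), U) = Mul(Mul(Mul(-3, 6), 21), -7) = Mul(Mul(-18, 21), -7) = Mul(-378, -7) = 2646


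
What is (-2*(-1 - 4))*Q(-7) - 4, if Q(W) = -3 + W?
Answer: -104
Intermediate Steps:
(-2*(-1 - 4))*Q(-7) - 4 = (-2*(-1 - 4))*(-3 - 7) - 4 = -2*(-5)*(-10) - 4 = 10*(-10) - 4 = -100 - 4 = -104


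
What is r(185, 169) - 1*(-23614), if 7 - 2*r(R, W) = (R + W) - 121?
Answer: 23501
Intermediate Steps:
r(R, W) = 64 - R/2 - W/2 (r(R, W) = 7/2 - ((R + W) - 121)/2 = 7/2 - (-121 + R + W)/2 = 7/2 + (121/2 - R/2 - W/2) = 64 - R/2 - W/2)
r(185, 169) - 1*(-23614) = (64 - ½*185 - ½*169) - 1*(-23614) = (64 - 185/2 - 169/2) + 23614 = -113 + 23614 = 23501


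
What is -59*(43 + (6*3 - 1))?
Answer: -3540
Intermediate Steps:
-59*(43 + (6*3 - 1)) = -59*(43 + (18 - 1)) = -59*(43 + 17) = -59*60 = -3540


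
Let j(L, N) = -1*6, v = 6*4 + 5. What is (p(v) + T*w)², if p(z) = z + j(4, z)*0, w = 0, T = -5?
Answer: 841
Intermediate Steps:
v = 29 (v = 24 + 5 = 29)
j(L, N) = -6
p(z) = z (p(z) = z - 6*0 = z + 0 = z)
(p(v) + T*w)² = (29 - 5*0)² = (29 + 0)² = 29² = 841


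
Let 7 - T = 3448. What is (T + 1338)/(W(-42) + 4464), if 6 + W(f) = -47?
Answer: -2103/4411 ≈ -0.47676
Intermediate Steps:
T = -3441 (T = 7 - 1*3448 = 7 - 3448 = -3441)
W(f) = -53 (W(f) = -6 - 47 = -53)
(T + 1338)/(W(-42) + 4464) = (-3441 + 1338)/(-53 + 4464) = -2103/4411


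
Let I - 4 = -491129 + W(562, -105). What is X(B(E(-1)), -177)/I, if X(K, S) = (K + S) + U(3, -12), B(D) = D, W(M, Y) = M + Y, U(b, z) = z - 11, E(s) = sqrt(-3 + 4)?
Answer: 199/490668 ≈ 0.00040557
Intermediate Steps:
E(s) = 1 (E(s) = sqrt(1) = 1)
U(b, z) = -11 + z
X(K, S) = -23 + K + S (X(K, S) = (K + S) + (-11 - 12) = (K + S) - 23 = -23 + K + S)
I = -490668 (I = 4 + (-491129 + (562 - 105)) = 4 + (-491129 + 457) = 4 - 490672 = -490668)
X(B(E(-1)), -177)/I = (-23 + 1 - 177)/(-490668) = -199*(-1/490668) = 199/490668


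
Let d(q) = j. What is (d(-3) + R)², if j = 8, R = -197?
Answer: 35721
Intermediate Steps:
d(q) = 8
(d(-3) + R)² = (8 - 197)² = (-189)² = 35721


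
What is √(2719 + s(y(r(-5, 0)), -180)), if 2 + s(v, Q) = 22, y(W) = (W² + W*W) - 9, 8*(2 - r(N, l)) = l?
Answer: √2739 ≈ 52.335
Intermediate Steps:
r(N, l) = 2 - l/8
y(W) = -9 + 2*W² (y(W) = (W² + W²) - 9 = 2*W² - 9 = -9 + 2*W²)
s(v, Q) = 20 (s(v, Q) = -2 + 22 = 20)
√(2719 + s(y(r(-5, 0)), -180)) = √(2719 + 20) = √2739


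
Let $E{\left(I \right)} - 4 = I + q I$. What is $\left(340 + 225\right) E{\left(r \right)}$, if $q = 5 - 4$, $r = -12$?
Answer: $-11300$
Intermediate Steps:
$q = 1$ ($q = 5 - 4 = 1$)
$E{\left(I \right)} = 4 + 2 I$ ($E{\left(I \right)} = 4 + \left(I + 1 I\right) = 4 + \left(I + I\right) = 4 + 2 I$)
$\left(340 + 225\right) E{\left(r \right)} = \left(340 + 225\right) \left(4 + 2 \left(-12\right)\right) = 565 \left(4 - 24\right) = 565 \left(-20\right) = -11300$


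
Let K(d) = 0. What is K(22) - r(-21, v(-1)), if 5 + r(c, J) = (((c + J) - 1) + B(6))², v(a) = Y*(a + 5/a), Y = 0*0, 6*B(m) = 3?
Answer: -1829/4 ≈ -457.25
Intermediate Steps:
B(m) = ½ (B(m) = (⅙)*3 = ½)
Y = 0
v(a) = 0 (v(a) = 0*(a + 5/a) = 0)
r(c, J) = -5 + (-½ + J + c)² (r(c, J) = -5 + (((c + J) - 1) + ½)² = -5 + (((J + c) - 1) + ½)² = -5 + ((-1 + J + c) + ½)² = -5 + (-½ + J + c)²)
K(22) - r(-21, v(-1)) = 0 - (-5 + (-1 + 2*0 + 2*(-21))²/4) = 0 - (-5 + (-1 + 0 - 42)²/4) = 0 - (-5 + (¼)*(-43)²) = 0 - (-5 + (¼)*1849) = 0 - (-5 + 1849/4) = 0 - 1*1829/4 = 0 - 1829/4 = -1829/4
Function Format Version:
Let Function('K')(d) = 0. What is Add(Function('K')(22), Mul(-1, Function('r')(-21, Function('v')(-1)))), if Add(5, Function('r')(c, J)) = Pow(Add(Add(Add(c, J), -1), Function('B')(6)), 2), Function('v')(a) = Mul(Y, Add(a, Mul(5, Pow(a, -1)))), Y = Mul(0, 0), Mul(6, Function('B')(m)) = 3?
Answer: Rational(-1829, 4) ≈ -457.25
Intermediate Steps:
Function('B')(m) = Rational(1, 2) (Function('B')(m) = Mul(Rational(1, 6), 3) = Rational(1, 2))
Y = 0
Function('v')(a) = 0 (Function('v')(a) = Mul(0, Add(a, Mul(5, Pow(a, -1)))) = 0)
Function('r')(c, J) = Add(-5, Pow(Add(Rational(-1, 2), J, c), 2)) (Function('r')(c, J) = Add(-5, Pow(Add(Add(Add(c, J), -1), Rational(1, 2)), 2)) = Add(-5, Pow(Add(Add(Add(J, c), -1), Rational(1, 2)), 2)) = Add(-5, Pow(Add(Add(-1, J, c), Rational(1, 2)), 2)) = Add(-5, Pow(Add(Rational(-1, 2), J, c), 2)))
Add(Function('K')(22), Mul(-1, Function('r')(-21, Function('v')(-1)))) = Add(0, Mul(-1, Add(-5, Mul(Rational(1, 4), Pow(Add(-1, Mul(2, 0), Mul(2, -21)), 2))))) = Add(0, Mul(-1, Add(-5, Mul(Rational(1, 4), Pow(Add(-1, 0, -42), 2))))) = Add(0, Mul(-1, Add(-5, Mul(Rational(1, 4), Pow(-43, 2))))) = Add(0, Mul(-1, Add(-5, Mul(Rational(1, 4), 1849)))) = Add(0, Mul(-1, Add(-5, Rational(1849, 4)))) = Add(0, Mul(-1, Rational(1829, 4))) = Add(0, Rational(-1829, 4)) = Rational(-1829, 4)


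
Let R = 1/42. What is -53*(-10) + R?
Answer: 22261/42 ≈ 530.02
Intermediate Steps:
R = 1/42 ≈ 0.023810
-53*(-10) + R = -53*(-10) + 1/42 = 530 + 1/42 = 22261/42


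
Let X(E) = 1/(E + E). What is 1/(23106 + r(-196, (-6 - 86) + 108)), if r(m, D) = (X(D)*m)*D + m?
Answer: 1/22812 ≈ 4.3837e-5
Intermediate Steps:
X(E) = 1/(2*E)
r(m, D) = 3*m/2 (r(m, D) = ((1/(2*D))*m)*D + m = (m/(2*D))*D + m = m/2 + m = 3*m/2)
1/(23106 + r(-196, (-6 - 86) + 108)) = 1/(23106 + (3/2)*(-196)) = 1/(23106 - 294) = 1/22812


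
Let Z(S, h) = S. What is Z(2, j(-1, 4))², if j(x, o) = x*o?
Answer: 4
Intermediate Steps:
j(x, o) = o*x
Z(2, j(-1, 4))² = 2² = 4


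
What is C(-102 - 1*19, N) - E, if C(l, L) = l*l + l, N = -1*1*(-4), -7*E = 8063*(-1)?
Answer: 93577/7 ≈ 13368.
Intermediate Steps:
E = 8063/7 (E = -8063*(-1)/7 = -1/7*(-8063) = 8063/7 ≈ 1151.9)
N = 4 (N = -1*(-4) = 4)
C(l, L) = l + l**2 (C(l, L) = l**2 + l = l + l**2)
C(-102 - 1*19, N) - E = (-102 - 1*19)*(1 + (-102 - 1*19)) - 1*8063/7 = (-102 - 19)*(1 + (-102 - 19)) - 8063/7 = -121*(1 - 121) - 8063/7 = -121*(-120) - 8063/7 = 14520 - 8063/7 = 93577/7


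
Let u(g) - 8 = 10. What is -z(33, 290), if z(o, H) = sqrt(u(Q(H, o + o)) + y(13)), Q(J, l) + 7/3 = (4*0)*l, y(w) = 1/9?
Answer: -sqrt(163)/3 ≈ -4.2557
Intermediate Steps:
y(w) = 1/9
Q(J, l) = -7/3 (Q(J, l) = -7/3 + (4*0)*l = -7/3 + 0*l = -7/3 + 0 = -7/3)
u(g) = 18 (u(g) = 8 + 10 = 18)
z(o, H) = sqrt(163)/3 (z(o, H) = sqrt(18 + 1/9) = sqrt(163/9) = sqrt(163)/3)
-z(33, 290) = -sqrt(163)/3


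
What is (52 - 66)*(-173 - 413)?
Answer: 8204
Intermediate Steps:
(52 - 66)*(-173 - 413) = -14*(-586) = 8204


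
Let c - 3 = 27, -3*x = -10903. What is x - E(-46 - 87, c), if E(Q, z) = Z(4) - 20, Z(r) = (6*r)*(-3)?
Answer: 11179/3 ≈ 3726.3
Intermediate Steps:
x = 10903/3 (x = -⅓*(-10903) = 10903/3 ≈ 3634.3)
Z(r) = -18*r
c = 30 (c = 3 + 27 = 30)
E(Q, z) = -92 (E(Q, z) = -18*4 - 20 = -72 - 20 = -92)
x - E(-46 - 87, c) = 10903/3 - 1*(-92) = 10903/3 + 92 = 11179/3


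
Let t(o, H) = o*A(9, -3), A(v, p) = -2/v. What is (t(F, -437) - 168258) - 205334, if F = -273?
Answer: -1120594/3 ≈ -3.7353e+5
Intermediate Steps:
t(o, H) = -2*o/9 (t(o, H) = o*(-2/9) = -2*o/9)
(t(F, -437) - 168258) - 205334 = (-2/9*(-273) - 168258) - 205334 = (182/3 - 168258) - 205334 = -504592/3 - 205334 = -1120594/3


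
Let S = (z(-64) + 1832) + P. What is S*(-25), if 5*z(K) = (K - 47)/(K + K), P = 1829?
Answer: -11715755/128 ≈ -91529.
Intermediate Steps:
z(K) = (-47 + K)/(10*K) (z(K) = ((K - 47)/(K + K))/5 = ((-47 + K)/((2*K)))/5 = ((-47 + K)*(1/(2*K)))/5 = ((-47 + K)/(2*K))/5 = (-47 + K)/(10*K))
S = 2343151/640 (S = ((⅒)*(-47 - 64)/(-64) + 1832) + 1829 = ((⅒)*(-1/64)*(-111) + 1832) + 1829 = (111/640 + 1832) + 1829 = 1172591/640 + 1829 = 2343151/640 ≈ 3661.2)
S*(-25) = (2343151/640)*(-25) = -11715755/128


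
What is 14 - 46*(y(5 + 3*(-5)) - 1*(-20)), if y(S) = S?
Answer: -446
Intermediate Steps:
14 - 46*(y(5 + 3*(-5)) - 1*(-20)) = 14 - 46*((5 + 3*(-5)) - 1*(-20)) = 14 - 46*((5 - 15) + 20) = 14 - 46*(-10 + 20) = 14 - 46*10 = 14 - 460 = -446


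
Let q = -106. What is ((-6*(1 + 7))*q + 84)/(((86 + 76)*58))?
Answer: 431/783 ≈ 0.55045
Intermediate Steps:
((-6*(1 + 7))*q + 84)/(((86 + 76)*58)) = (-6*(1 + 7)*(-106) + 84)/(((86 + 76)*58)) = (-6*8*(-106) + 84)/((162*58)) = (-48*(-106) + 84)/9396 = (5088 + 84)*(1/9396) = 5172*(1/9396) = 431/783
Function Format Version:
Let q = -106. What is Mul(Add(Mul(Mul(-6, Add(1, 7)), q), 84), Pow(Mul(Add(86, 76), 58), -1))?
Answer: Rational(431, 783) ≈ 0.55045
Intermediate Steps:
Mul(Add(Mul(Mul(-6, Add(1, 7)), q), 84), Pow(Mul(Add(86, 76), 58), -1)) = Mul(Add(Mul(Mul(-6, Add(1, 7)), -106), 84), Pow(Mul(Add(86, 76), 58), -1)) = Mul(Add(Mul(Mul(-6, 8), -106), 84), Pow(Mul(162, 58), -1)) = Mul(Add(Mul(-48, -106), 84), Pow(9396, -1)) = Mul(Add(5088, 84), Rational(1, 9396)) = Mul(5172, Rational(1, 9396)) = Rational(431, 783)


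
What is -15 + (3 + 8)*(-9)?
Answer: -114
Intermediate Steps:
-15 + (3 + 8)*(-9) = -15 + 11*(-9) = -15 - 99 = -114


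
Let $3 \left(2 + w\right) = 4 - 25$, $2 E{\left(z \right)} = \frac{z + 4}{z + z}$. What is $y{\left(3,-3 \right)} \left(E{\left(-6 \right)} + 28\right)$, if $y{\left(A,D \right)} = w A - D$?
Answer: $-674$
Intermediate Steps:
$E{\left(z \right)} = \frac{4 + z}{4 z}$ ($E{\left(z \right)} = \frac{\left(z + 4\right) \frac{1}{z + z}}{2} = \frac{\left(4 + z\right) \frac{1}{2 z}}{2} = \frac{\frac{1}{2} \frac{1}{z} \left(4 + z\right)}{2} = \frac{4 + z}{4 z}$)
$w = -9$ ($w = -2 + \frac{4 - 25}{3} = -2 + \frac{1}{3} \left(-21\right) = -2 - 7 = -9$)
$y{\left(A,D \right)} = - D - 9 A$ ($y{\left(A,D \right)} = - 9 A - D = - D - 9 A$)
$y{\left(3,-3 \right)} \left(E{\left(-6 \right)} + 28\right) = \left(\left(-1\right) \left(-3\right) - 27\right) \left(\frac{4 - 6}{4 \left(-6\right)} + 28\right) = \left(3 - 27\right) \left(\frac{1}{4} \left(- \frac{1}{6}\right) \left(-2\right) + 28\right) = - 24 \left(\frac{1}{12} + 28\right) = \left(-24\right) \frac{337}{12} = -674$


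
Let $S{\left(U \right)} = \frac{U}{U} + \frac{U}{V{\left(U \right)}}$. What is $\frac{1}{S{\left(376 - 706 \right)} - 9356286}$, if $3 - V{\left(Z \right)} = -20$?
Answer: $- \frac{23}{215194885} \approx -1.0688 \cdot 10^{-7}$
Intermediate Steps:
$V{\left(Z \right)} = 23$ ($V{\left(Z \right)} = 3 - -20 = 3 + 20 = 23$)
$S{\left(U \right)} = 1 + \frac{U}{23}$ ($S{\left(U \right)} = \frac{U}{U} + \frac{U}{23} = 1 + U \frac{1}{23} = 1 + \frac{U}{23}$)
$\frac{1}{S{\left(376 - 706 \right)} - 9356286} = \frac{1}{\left(1 + \frac{376 - 706}{23}\right) - 9356286} = \frac{1}{\left(1 + \frac{1}{23} \left(-330\right)\right) - 9356286} = \frac{1}{\left(1 - \frac{330}{23}\right) - 9356286} = \frac{1}{- \frac{307}{23} - 9356286} = \frac{1}{- \frac{215194885}{23}} = - \frac{23}{215194885}$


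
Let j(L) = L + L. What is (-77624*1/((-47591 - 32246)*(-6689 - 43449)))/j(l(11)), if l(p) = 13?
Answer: -19406/26018638789 ≈ -7.4585e-7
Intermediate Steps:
j(L) = 2*L
(-77624*1/((-47591 - 32246)*(-6689 - 43449)))/j(l(11)) = (-77624*1/((-47591 - 32246)*(-6689 - 43449)))/((2*13)) = -77624/((-50138*(-79837)))/26 = -77624/4002867506*(1/26) = -77624*1/4002867506*(1/26) = -38812/2001433753*1/26 = -19406/26018638789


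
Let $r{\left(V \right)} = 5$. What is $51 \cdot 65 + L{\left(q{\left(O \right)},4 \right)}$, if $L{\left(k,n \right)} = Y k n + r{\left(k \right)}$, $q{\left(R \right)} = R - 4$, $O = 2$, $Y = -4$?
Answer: $3352$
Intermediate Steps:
$q{\left(R \right)} = -4 + R$ ($q{\left(R \right)} = R - 4 = -4 + R$)
$L{\left(k,n \right)} = 5 - 4 k n$ ($L{\left(k,n \right)} = - 4 k n + 5 = 5 - 4 k n$)
$51 \cdot 65 + L{\left(q{\left(O \right)},4 \right)} = 51 \cdot 65 - \left(-5 + 4 \left(-4 + 2\right) 4\right) = 3315 - \left(-5 - 32\right) = 3315 + \left(5 + 32\right) = 3315 + 37 = 3352$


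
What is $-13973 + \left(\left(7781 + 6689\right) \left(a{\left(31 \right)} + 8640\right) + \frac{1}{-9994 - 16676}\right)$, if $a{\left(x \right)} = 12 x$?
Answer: $\frac{3477492418889}{26670} \approx 1.3039 \cdot 10^{8}$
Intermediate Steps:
$-13973 + \left(\left(7781 + 6689\right) \left(a{\left(31 \right)} + 8640\right) + \frac{1}{-9994 - 16676}\right) = -13973 + \left(\left(7781 + 6689\right) \left(12 \cdot 31 + 8640\right) + \frac{1}{-9994 - 16676}\right) = -13973 + \left(14470 \left(372 + 8640\right) + \frac{1}{-26670}\right) = -13973 + \left(14470 \cdot 9012 - \frac{1}{26670}\right) = -13973 + \left(130403640 - \frac{1}{26670}\right) = -13973 + \frac{3477865078799}{26670} = \frac{3477492418889}{26670}$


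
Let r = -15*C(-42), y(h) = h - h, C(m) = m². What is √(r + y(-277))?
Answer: 42*I*√15 ≈ 162.67*I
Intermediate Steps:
y(h) = 0
r = -26460 (r = -15*(-42)² = -15*1764 = -26460)
√(r + y(-277)) = √(-26460 + 0) = √(-26460) = 42*I*√15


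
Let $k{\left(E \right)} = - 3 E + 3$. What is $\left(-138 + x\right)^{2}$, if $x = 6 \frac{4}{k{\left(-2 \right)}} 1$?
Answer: $\frac{164836}{9} \approx 18315.0$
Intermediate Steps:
$k{\left(E \right)} = 3 - 3 E$
$x = \frac{8}{3}$ ($x = 6 \frac{4}{3 - -6} \cdot 1 = 6 \frac{4}{3 + 6} \cdot 1 = 6 \cdot \frac{4}{9} \cdot 1 = \frac{8}{3} \cdot 1 = \frac{8}{3} \approx 2.6667$)
$\left(-138 + x\right)^{2} = \left(-138 + \frac{8}{3}\right)^{2} = \left(- \frac{406}{3}\right)^{2} = \frac{164836}{9}$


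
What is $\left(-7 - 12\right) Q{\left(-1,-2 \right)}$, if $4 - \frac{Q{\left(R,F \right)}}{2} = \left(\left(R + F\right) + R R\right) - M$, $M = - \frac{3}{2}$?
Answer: $-171$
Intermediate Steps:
$M = - \frac{3}{2}$ ($M = \left(-3\right) \frac{1}{2} = - \frac{3}{2} \approx -1.5$)
$Q{\left(R,F \right)} = 5 - 2 F - 2 R - 2 R^{2}$ ($Q{\left(R,F \right)} = 8 - 2 \left(\left(\left(R + F\right) + R R\right) - - \frac{3}{2}\right) = 8 - 2 \left(\left(\left(F + R\right) + R^{2}\right) + \frac{3}{2}\right) = 8 - 2 \left(\left(F + R + R^{2}\right) + \frac{3}{2}\right) = 8 - 2 \left(\frac{3}{2} + F + R + R^{2}\right) = 8 - \left(3 + 2 F + 2 R + 2 R^{2}\right) = 5 - 2 F - 2 R - 2 R^{2}$)
$\left(-7 - 12\right) Q{\left(-1,-2 \right)} = \left(-7 - 12\right) \left(5 - -4 - -2 - 2 \left(-1\right)^{2}\right) = - 19 \left(5 + 4 + 2 - 2\right) = \left(-19\right) 9 = -171$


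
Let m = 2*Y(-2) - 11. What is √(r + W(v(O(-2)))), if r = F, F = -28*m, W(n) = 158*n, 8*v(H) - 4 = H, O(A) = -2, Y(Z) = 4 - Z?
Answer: √46/2 ≈ 3.3912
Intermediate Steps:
v(H) = ½ + H/8
m = 1 (m = 2*(4 - 1*(-2)) - 11 = 2*(4 + 2) - 11 = 2*6 - 11 = 12 - 11 = 1)
F = -28 (F = -28*1 = -28)
r = -28
√(r + W(v(O(-2)))) = √(-28 + 158*(½ + (⅛)*(-2))) = √(-28 + 158*(½ - ¼)) = √(-28 + 158*(¼)) = √(-28 + 79/2) = √(23/2) = √46/2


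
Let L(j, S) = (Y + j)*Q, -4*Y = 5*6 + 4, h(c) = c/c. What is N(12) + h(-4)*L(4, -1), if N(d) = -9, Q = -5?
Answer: 27/2 ≈ 13.500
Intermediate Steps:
h(c) = 1
Y = -17/2 (Y = -(5*6 + 4)/4 = -(30 + 4)/4 = -¼*34 = -17/2 ≈ -8.5000)
L(j, S) = 85/2 - 5*j (L(j, S) = (-17/2 + j)*(-5) = 85/2 - 5*j)
N(12) + h(-4)*L(4, -1) = -9 + 1*(85/2 - 5*4) = -9 + 1*(85/2 - 20) = -9 + 1*(45/2) = -9 + 45/2 = 27/2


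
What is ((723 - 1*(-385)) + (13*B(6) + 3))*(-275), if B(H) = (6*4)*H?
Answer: -820325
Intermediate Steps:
B(H) = 24*H
((723 - 1*(-385)) + (13*B(6) + 3))*(-275) = ((723 - 1*(-385)) + (13*(24*6) + 3))*(-275) = ((723 + 385) + (13*144 + 3))*(-275) = (1108 + (1872 + 3))*(-275) = (1108 + 1875)*(-275) = 2983*(-275) = -820325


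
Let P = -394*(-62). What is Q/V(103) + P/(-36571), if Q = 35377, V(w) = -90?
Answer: -1295970787/3291390 ≈ -393.75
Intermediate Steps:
P = 24428
Q/V(103) + P/(-36571) = 35377/(-90) + 24428/(-36571) = 35377*(-1/90) + 24428*(-1/36571) = -35377/90 - 24428/36571 = -1295970787/3291390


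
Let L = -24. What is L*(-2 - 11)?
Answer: 312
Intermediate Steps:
L*(-2 - 11) = -24*(-2 - 11) = -24*(-13) = 312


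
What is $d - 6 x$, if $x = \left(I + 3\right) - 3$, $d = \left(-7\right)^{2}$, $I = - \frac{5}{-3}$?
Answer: $39$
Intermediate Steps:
$I = \frac{5}{3}$ ($I = \left(-5\right) \left(- \frac{1}{3}\right) = \frac{5}{3} \approx 1.6667$)
$d = 49$
$x = \frac{5}{3}$ ($x = \left(\frac{5}{3} + 3\right) - 3 = \frac{14}{3} - 3 = \frac{5}{3} \approx 1.6667$)
$d - 6 x = 49 - 10 = 39$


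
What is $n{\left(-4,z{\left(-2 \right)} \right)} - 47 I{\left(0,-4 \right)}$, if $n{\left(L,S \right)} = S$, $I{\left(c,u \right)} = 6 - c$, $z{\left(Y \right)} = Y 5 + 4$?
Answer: $-288$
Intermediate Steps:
$z{\left(Y \right)} = 4 + 5 Y$ ($z{\left(Y \right)} = 5 Y + 4 = 4 + 5 Y$)
$n{\left(-4,z{\left(-2 \right)} \right)} - 47 I{\left(0,-4 \right)} = \left(4 + 5 \left(-2\right)\right) - 47 \left(6 - 0\right) = \left(4 - 10\right) - 47 \left(6 + 0\right) = -6 - 282 = -288$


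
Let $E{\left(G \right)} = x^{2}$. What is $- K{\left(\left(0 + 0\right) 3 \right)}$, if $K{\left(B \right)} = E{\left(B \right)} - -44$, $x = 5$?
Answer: $-69$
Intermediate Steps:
$E{\left(G \right)} = 25$ ($E{\left(G \right)} = 5^{2} = 25$)
$K{\left(B \right)} = 69$ ($K{\left(B \right)} = 25 - -44 = 25 + 44 = 69$)
$- K{\left(\left(0 + 0\right) 3 \right)} = \left(-1\right) 69 = -69$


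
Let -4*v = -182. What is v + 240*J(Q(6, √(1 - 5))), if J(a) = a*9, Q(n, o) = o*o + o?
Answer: -17189/2 + 4320*I ≈ -8594.5 + 4320.0*I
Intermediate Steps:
Q(n, o) = o + o² (Q(n, o) = o² + o = o + o²)
J(a) = 9*a
v = 91/2 (v = -¼*(-182) = 91/2 ≈ 45.500)
v + 240*J(Q(6, √(1 - 5))) = 91/2 + 240*(9*(√(1 - 5)*(1 + √(1 - 5)))) = 91/2 + 240*(9*(√(-4)*(1 + √(-4)))) = 91/2 + 240*(9*((2*I)*(1 + 2*I))) = 91/2 + 240*(9*(2*I*(1 + 2*I))) = 91/2 + 240*(18*I*(1 + 2*I)) = 91/2 + 4320*I*(1 + 2*I)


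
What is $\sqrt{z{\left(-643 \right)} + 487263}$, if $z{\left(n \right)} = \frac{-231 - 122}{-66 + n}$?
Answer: $\frac{2 \sqrt{61234525595}}{709} \approx 698.04$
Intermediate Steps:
$z{\left(n \right)} = - \frac{353}{-66 + n}$
$\sqrt{z{\left(-643 \right)} + 487263} = \sqrt{- \frac{353}{-66 - 643} + 487263} = \sqrt{- \frac{353}{-709} + 487263} = \sqrt{\left(-353\right) \left(- \frac{1}{709}\right) + 487263} = \sqrt{\frac{353}{709} + 487263} = \sqrt{\frac{345469820}{709}} = \frac{2 \sqrt{61234525595}}{709}$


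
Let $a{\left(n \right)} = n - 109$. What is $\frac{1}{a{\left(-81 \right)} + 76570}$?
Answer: $\frac{1}{76380} \approx 1.3092 \cdot 10^{-5}$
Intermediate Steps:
$a{\left(n \right)} = -109 + n$
$\frac{1}{a{\left(-81 \right)} + 76570} = \frac{1}{\left(-109 - 81\right) + 76570} = \frac{1}{-190 + 76570} = \frac{1}{76380}$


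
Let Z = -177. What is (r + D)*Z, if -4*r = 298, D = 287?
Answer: -75225/2 ≈ -37613.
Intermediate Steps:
r = -149/2 (r = -¼*298 = -149/2 ≈ -74.500)
(r + D)*Z = (-149/2 + 287)*(-177) = (425/2)*(-177) = -75225/2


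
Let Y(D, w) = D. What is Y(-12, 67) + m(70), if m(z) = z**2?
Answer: 4888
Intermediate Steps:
Y(-12, 67) + m(70) = -12 + 70**2 = -12 + 4900 = 4888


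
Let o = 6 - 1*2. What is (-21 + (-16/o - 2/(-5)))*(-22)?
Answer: 2706/5 ≈ 541.20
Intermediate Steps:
o = 4 (o = 6 - 2 = 4)
(-21 + (-16/o - 2/(-5)))*(-22) = (-21 + (-16/4 - 2/(-5)))*(-22) = (-21 + (-16*¼ - 2*(-⅕)))*(-22) = (-21 + (-4 + ⅖))*(-22) = (-21 - 18/5)*(-22) = -123/5*(-22) = 2706/5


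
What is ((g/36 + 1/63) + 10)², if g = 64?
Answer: 552049/3969 ≈ 139.09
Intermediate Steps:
((g/36 + 1/63) + 10)² = ((64/36 + 1/63) + 10)² = ((64*(1/36) + 1*(1/63)) + 10)² = ((16/9 + 1/63) + 10)² = (113/63 + 10)² = (743/63)² = 552049/3969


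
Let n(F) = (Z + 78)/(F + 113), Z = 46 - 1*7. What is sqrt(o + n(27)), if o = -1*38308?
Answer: I*sqrt(187705105)/70 ≈ 195.72*I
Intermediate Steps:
Z = 39 (Z = 46 - 7 = 39)
o = -38308
n(F) = 117/(113 + F) (n(F) = (39 + 78)/(F + 113) = 117/(113 + F))
sqrt(o + n(27)) = sqrt(-38308 + 117/(113 + 27)) = sqrt(-38308 + 117/140) = sqrt(-5363003/140) = I*sqrt(187705105)/70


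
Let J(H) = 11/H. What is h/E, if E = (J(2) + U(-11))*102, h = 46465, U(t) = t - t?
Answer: 46465/561 ≈ 82.825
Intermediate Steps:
U(t) = 0
E = 561 (E = (11/2 + 0)*102 = (11/2)*102 = 561)
h/E = 46465/561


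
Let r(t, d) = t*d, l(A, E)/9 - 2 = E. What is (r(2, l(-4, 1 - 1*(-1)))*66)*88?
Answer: 418176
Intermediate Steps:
l(A, E) = 18 + 9*E
r(t, d) = d*t
(r(2, l(-4, 1 - 1*(-1)))*66)*88 = (((18 + 9*(1 - 1*(-1)))*2)*66)*88 = (((18 + 9*(1 + 1))*2)*66)*88 = (((18 + 9*2)*2)*66)*88 = (((18 + 18)*2)*66)*88 = ((36*2)*66)*88 = (72*66)*88 = 4752*88 = 418176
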